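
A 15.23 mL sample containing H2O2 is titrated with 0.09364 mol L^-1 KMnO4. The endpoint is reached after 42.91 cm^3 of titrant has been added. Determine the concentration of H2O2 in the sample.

n(KMnO4) = 0.09364 x 0.04291 = 0.004018 mol.
From the balanced equation, 2 mol KMnO4 reacts with 5 mol H2O2, so n(H2O2) = 0.004018 x 5/2 = 0.01005 mol.
[H2O2] = 0.01005 / 0.01523 L = 0.660 M.

0.660 M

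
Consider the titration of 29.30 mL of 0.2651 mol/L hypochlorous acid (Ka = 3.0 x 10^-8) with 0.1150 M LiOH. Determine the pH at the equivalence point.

n(HClO) = 0.2651 x 0.02930 = 0.007767 mol; V(LiOH) at equivalence = 0.007767/0.1150 = 0.06754 L.
At equivalence all the acid is converted to ClO-; total volume = 0.02930 + 0.06754 = 0.09684 L, so [ClO-] = 0.007767/0.09684 = 0.08021 M.
Kb = Kw/Ka = 1.0e-14 / 3.0 x 10^-8 = 3.33e-7.
[OH^-] = sqrt(Kb x [ClO-]) = sqrt(3.33e-7 x 0.08021) = 0.000164 M.
pOH = 3.79, so pH = 14.00 - 3.79 = 10.21.

10.21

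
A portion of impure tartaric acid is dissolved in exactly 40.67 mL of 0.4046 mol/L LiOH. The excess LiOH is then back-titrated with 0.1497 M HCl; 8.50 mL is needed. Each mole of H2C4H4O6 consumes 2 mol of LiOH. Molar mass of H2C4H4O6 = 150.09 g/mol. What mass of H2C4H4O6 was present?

Total n(LiOH) added = 0.4046 x 0.04067 = 0.01646 mol.
n(HCl) used = 0.1497 x 0.008500 = 0.001272 mol, which equals the excess n(LiOH).
So n(LiOH) consumed by the sample = 0.01646 - 0.001272 = 0.01518 mol.
n(H2C4H4O6) = 0.01518 / 2 = 0.007591 mol.
mass = 0.007591 mol x 150.09 g/mol = 1.14 g.

1.14 g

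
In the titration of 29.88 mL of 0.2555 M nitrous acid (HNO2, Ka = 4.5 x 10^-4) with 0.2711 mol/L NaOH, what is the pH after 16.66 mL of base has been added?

Initial n(HNO2) = 0.2555 x 0.02988 = 0.007634 mol.
n(NaOH) added = 0.2711 x 0.01666 = 0.004517 mol, converting that many moles of HNO2 to NO2-.
Remaining n(HNO2) = 0.003118 mol; n(NO2-) = 0.004517 mol.
By Henderson-Hasselbalch, pH = pKa + log([A^-]/[HA]) = 3.35 + log(0.004517/0.003118) = 3.35 + (+0.16) = 3.51.

3.51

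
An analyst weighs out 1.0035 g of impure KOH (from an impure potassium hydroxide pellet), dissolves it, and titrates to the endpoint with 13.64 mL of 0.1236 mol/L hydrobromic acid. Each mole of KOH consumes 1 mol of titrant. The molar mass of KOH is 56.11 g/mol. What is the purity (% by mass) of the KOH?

9.43%

n(HBr) = 0.1236 x 0.01364 = 0.001686 mol.
n(KOH) = 0.001686 / 1 = 0.001686 mol.
mass of KOH = 0.001686 x 56.11 = 0.09460 g.
% purity = 0.09460 / 1.0035 x 100 = 9.43%.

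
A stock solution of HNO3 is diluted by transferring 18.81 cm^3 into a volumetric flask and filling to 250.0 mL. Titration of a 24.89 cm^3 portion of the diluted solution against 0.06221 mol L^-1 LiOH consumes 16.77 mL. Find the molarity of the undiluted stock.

0.557 M

n(LiOH) = 0.06221 x 0.01677 = 0.001043 mol.
n(HNO3) in the aliquot = 0.001043 mol.
[diluted HNO3] = 0.001043 / 0.02489 = 0.04191 M.
Dilution factor = 250.0/18.81 = 13.29, so [stock] = 0.04191 x 13.29 = 0.557 M.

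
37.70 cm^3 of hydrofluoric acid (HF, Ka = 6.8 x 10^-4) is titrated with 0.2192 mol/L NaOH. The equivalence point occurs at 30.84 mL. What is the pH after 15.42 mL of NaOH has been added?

3.17

15.42 mL is exactly half the equivalence volume (30.84/2), i.e. the half-equivalence point.
There, n(HA) = n(A^-), so pH = pKa = -log(6.8 x 10^-4) = 3.17.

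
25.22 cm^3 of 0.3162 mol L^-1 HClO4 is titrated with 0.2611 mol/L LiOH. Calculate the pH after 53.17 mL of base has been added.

n(acid) = 0.3162 x 0.02522 = 0.007975 mol; n(LiOH) added = 0.2611 x 0.05317 = 0.01388 mol.
Base is in excess by 0.01388 - 0.007975 = 0.005908 mol in a total volume of 0.07839 L.
[OH^-] = 0.005908/0.07839 = 0.07537 M, so pOH = 1.12 and pH = 14.00 - 1.12 = 12.88.

12.88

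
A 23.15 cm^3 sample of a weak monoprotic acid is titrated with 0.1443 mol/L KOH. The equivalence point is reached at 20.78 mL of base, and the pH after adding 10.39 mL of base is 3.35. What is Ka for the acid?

4.5 x 10^-4

10.39 mL is half of the equivalence volume, so this is the half-equivalence point where [HA] = [A^-].
At half-equivalence pH = pKa, so pKa = 3.35.
Ka = 10^(-3.35) = 4.5 x 10^-4.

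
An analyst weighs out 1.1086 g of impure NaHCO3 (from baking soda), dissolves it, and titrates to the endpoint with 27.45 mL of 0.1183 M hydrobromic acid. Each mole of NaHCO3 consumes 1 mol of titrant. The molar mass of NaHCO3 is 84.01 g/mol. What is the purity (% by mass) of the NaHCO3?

24.6%

n(HBr) = 0.1183 x 0.02745 = 0.003247 mol.
n(NaHCO3) = 0.003247 / 1 = 0.003247 mol.
mass of NaHCO3 = 0.003247 x 84.01 = 0.2728 g.
% purity = 0.2728 / 1.1086 x 100 = 24.6%.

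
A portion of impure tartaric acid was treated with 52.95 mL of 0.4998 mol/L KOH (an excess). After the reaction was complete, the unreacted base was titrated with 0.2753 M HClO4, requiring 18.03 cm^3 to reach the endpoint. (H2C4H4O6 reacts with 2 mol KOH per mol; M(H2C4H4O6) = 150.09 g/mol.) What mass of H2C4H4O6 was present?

1.61 g

Total n(KOH) added = 0.4998 x 0.05295 = 0.02646 mol.
n(HClO4) used = 0.2753 x 0.01803 = 0.004964 mol, which equals the excess n(KOH).
So n(KOH) consumed by the sample = 0.02646 - 0.004964 = 0.02150 mol.
n(H2C4H4O6) = 0.02150 / 2 = 0.01075 mol.
mass = 0.01075 mol x 150.09 g/mol = 1.61 g.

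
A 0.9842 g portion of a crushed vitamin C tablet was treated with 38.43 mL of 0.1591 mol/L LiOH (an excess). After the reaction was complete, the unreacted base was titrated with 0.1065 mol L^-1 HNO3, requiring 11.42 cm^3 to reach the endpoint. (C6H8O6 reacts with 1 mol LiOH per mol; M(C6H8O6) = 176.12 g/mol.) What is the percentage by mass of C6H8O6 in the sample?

Total n(LiOH) added = 0.1591 x 0.03843 = 0.006114 mol.
n(HNO3) used = 0.1065 x 0.01142 = 0.001216 mol, which equals the excess n(LiOH).
So n(LiOH) consumed by the sample = 0.006114 - 0.001216 = 0.004898 mol.
n(C6H8O6) = 0.004898 / 1 = 0.004898 mol.
mass C6H8O6 = 0.004898 x 176.12 = 0.8626 g, so %C6H8O6 = 0.8626/0.9842 x 100 = 87.6%.

87.6%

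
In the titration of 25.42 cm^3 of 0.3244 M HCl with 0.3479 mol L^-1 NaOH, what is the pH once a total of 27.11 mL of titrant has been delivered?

12.35

n(acid) = 0.3244 x 0.02542 = 0.008246 mol; n(NaOH) added = 0.3479 x 0.02711 = 0.009432 mol.
Base is in excess by 0.009432 - 0.008246 = 0.001185 mol in a total volume of 0.05253 L.
[OH^-] = 0.001185/0.05253 = 0.02256 M, so pOH = 1.65 and pH = 14.00 - 1.65 = 12.35.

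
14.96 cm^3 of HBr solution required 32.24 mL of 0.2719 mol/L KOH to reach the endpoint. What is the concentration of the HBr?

0.586 M

n(KOH) delivered = 0.2719 x 0.03224 = 0.008766 mol.
For a 1:1 reaction, n(HBr) = 0.008766 mol.
[HBr] = 0.008766 mol / 0.01496 L = 0.586 M.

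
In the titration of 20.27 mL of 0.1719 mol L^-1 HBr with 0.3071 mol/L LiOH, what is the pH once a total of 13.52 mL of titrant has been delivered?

12.30

n(acid) = 0.1719 x 0.02027 = 0.003484 mol; n(LiOH) added = 0.3071 x 0.01352 = 0.004152 mol.
Base is in excess by 0.004152 - 0.003484 = 0.0006676 mol in a total volume of 0.03379 L.
[OH^-] = 0.0006676/0.03379 = 0.01976 M, so pOH = 1.70 and pH = 14.00 - 1.70 = 12.30.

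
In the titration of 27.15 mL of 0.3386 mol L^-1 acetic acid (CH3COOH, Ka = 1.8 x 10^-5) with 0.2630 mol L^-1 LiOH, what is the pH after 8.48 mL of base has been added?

Initial n(CH3COOH) = 0.3386 x 0.02715 = 0.009193 mol.
n(LiOH) added = 0.2630 x 0.008480 = 0.002230 mol, converting that many moles of CH3COOH to CH3COO-.
Remaining n(CH3COOH) = 0.006963 mol; n(CH3COO-) = 0.002230 mol.
By Henderson-Hasselbalch, pH = pKa + log([A^-]/[HA]) = 4.74 + log(0.002230/0.006963) = 4.74 + (-0.49) = 4.25.

4.25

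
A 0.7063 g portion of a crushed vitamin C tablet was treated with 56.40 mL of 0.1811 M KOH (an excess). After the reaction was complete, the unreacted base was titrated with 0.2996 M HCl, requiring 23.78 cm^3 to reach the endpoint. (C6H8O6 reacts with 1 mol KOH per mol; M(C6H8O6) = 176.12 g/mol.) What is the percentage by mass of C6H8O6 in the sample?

77.0%

Total n(KOH) added = 0.1811 x 0.05640 = 0.01021 mol.
n(HCl) used = 0.2996 x 0.02378 = 0.007124 mol, which equals the excess n(KOH).
So n(KOH) consumed by the sample = 0.01021 - 0.007124 = 0.003090 mol.
n(C6H8O6) = 0.003090 / 1 = 0.003090 mol.
mass C6H8O6 = 0.003090 x 176.12 = 0.5441 g, so %C6H8O6 = 0.5441/0.7063 x 100 = 77.0%.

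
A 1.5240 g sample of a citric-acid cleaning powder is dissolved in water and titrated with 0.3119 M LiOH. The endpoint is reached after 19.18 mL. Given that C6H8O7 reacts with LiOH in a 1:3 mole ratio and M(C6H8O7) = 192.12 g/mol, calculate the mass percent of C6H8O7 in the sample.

25.1%

n(LiOH) = 0.3119 x 0.01918 = 0.005982 mol.
n(C6H8O7) = 0.005982 / 3 = 0.001994 mol.
mass of C6H8O7 = 0.001994 x 192.12 = 0.3831 g.
% purity = 0.3831 / 1.5240 x 100 = 25.1%.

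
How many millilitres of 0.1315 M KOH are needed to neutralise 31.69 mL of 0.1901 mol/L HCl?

45.8 mL

n(HCl) = 0.1901 mol/L x 0.03169 L = 0.006024 mol.
At equivalence n(KOH) = n(HCl) = 0.006024 mol.
V(KOH) = 0.006024 / 0.1315 = 0.04581 L = 45.8 mL.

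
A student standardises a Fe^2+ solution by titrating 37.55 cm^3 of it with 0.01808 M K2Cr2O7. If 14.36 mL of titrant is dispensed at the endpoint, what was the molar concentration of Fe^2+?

n(K2Cr2O7) = 0.01808 x 0.01436 = 0.0002596 mol.
From the balanced equation, 1 mol K2Cr2O7 reacts with 6 mol Fe^2+, so n(Fe^2+) = 0.0002596 x 6/1 = 0.001558 mol.
[Fe^2+] = 0.001558 / 0.03755 L = 0.0415 M.

0.0415 M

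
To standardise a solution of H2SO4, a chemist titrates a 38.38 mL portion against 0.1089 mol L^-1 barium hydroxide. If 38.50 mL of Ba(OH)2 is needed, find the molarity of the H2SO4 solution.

n(Ba(OH)2) delivered = 0.1089 x 0.03850 = 0.004193 mol.
For a 1:1 reaction, n(H2SO4) = 0.004193 mol.
[H2SO4] = 0.004193 mol / 0.03838 L = 0.109 M.

0.109 M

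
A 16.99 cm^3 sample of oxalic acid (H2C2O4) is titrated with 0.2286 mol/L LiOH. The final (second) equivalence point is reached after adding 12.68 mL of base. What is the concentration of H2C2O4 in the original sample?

0.0853 M

n(LiOH) = 0.2286 x 0.01268 = 0.002899 mol.
At the final (second) equivalence point, 2 mol OH^- react per mol H2C2O4, so n(H2C2O4) = 0.002899 / 2 = 0.001449 mol.
[H2C2O4] = 0.001449 / 0.01699 L = 0.0853 M.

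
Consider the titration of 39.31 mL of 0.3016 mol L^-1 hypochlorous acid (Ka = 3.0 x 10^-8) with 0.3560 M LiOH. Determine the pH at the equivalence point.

10.37

n(HClO) = 0.3016 x 0.03931 = 0.01186 mol; V(LiOH) at equivalence = 0.01186/0.3560 = 0.03330 L.
At equivalence all the acid is converted to ClO-; total volume = 0.03931 + 0.03330 = 0.07261 L, so [ClO-] = 0.01186/0.07261 = 0.1633 M.
Kb = Kw/Ka = 1.0e-14 / 3.0 x 10^-8 = 3.33e-7.
[OH^-] = sqrt(Kb x [ClO-]) = sqrt(3.33e-7 x 0.1633) = 0.000233 M.
pOH = 3.63, so pH = 14.00 - 3.63 = 10.37.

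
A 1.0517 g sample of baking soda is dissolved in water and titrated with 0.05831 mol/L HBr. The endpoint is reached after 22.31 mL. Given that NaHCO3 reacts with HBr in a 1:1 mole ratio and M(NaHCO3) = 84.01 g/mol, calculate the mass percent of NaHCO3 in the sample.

10.4%

n(HBr) = 0.05831 x 0.02231 = 0.001301 mol.
n(NaHCO3) = 0.001301 / 1 = 0.001301 mol.
mass of NaHCO3 = 0.001301 x 84.01 = 0.1093 g.
% purity = 0.1093 / 1.0517 x 100 = 10.4%.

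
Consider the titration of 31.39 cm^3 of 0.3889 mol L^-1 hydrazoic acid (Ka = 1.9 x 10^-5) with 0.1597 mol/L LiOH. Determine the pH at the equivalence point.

n(HN3) = 0.3889 x 0.03139 = 0.01221 mol; V(LiOH) at equivalence = 0.01221/0.1597 = 0.07644 L.
At equivalence all the acid is converted to N3-; total volume = 0.03139 + 0.07644 = 0.1078 L, so [N3-] = 0.01221/0.1078 = 0.1132 M.
Kb = Kw/Ka = 1.0e-14 / 1.9 x 10^-5 = 5.26e-10.
[OH^-] = sqrt(Kb x [N3-]) = sqrt(5.26e-10 x 0.1132) = 7.72e-6 M.
pOH = 5.11, so pH = 14.00 - 5.11 = 8.89.

8.89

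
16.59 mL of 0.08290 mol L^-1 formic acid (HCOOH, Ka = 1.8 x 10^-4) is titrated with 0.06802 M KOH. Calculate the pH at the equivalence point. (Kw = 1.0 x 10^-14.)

8.16

n(HCOOH) = 0.08290 x 0.01659 = 0.001375 mol; V(KOH) at equivalence = 0.001375/0.06802 = 0.02022 L.
At equivalence all the acid is converted to HCOO-; total volume = 0.01659 + 0.02022 = 0.03681 L, so [HCOO-] = 0.001375/0.03681 = 0.03736 M.
Kb = Kw/Ka = 1.0e-14 / 1.8 x 10^-4 = 5.56e-11.
[OH^-] = sqrt(Kb x [HCOO-]) = sqrt(5.56e-11 x 0.03736) = 1.44e-6 M.
pOH = 5.84, so pH = 14.00 - 5.84 = 8.16.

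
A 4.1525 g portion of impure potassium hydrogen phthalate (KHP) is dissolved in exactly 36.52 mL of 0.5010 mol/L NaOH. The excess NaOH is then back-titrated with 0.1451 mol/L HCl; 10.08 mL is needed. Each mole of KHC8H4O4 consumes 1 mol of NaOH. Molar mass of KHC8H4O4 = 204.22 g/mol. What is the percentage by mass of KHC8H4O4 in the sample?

Total n(NaOH) added = 0.5010 x 0.03652 = 0.01830 mol.
n(HCl) used = 0.1451 x 0.01008 = 0.001463 mol, which equals the excess n(NaOH).
So n(NaOH) consumed by the sample = 0.01830 - 0.001463 = 0.01683 mol.
n(KHC8H4O4) = 0.01683 / 1 = 0.01683 mol.
mass KHC8H4O4 = 0.01683 x 204.22 = 3.438 g, so %KHC8H4O4 = 3.438/4.1525 x 100 = 82.8%.

82.8%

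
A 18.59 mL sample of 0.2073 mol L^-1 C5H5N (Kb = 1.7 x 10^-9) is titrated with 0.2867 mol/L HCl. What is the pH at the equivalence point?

n(C5H5N) = 0.2073 x 0.01859 = 0.003854 mol; V(HCl) at equivalence = 0.003854/0.2867 = 0.01344 L.
At equivalence the base is fully converted to C5H5NH+; total volume = 0.03203 L, so [C5H5NH+] = 0.003854/0.03203 = 0.1203 M.
Ka(C5H5NH+) = Kw/Kb = 1.0e-14 / 1.7 x 10^-9 = 5.88e-6.
[H^+] = sqrt(Ka x [C5H5NH+]) = sqrt(5.88e-6 x 0.1203) = 0.000841 M.
pH = -log(0.000841) = 3.08.

3.08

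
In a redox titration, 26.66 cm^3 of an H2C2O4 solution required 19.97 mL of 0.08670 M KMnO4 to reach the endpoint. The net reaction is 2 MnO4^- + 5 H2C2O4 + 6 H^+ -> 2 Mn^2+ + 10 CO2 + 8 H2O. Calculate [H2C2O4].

n(KMnO4) = 0.08670 x 0.01997 = 0.001731 mol.
From the balanced equation, 2 mol KMnO4 reacts with 5 mol H2C2O4, so n(H2C2O4) = 0.001731 x 5/2 = 0.004328 mol.
[H2C2O4] = 0.004328 / 0.02666 L = 0.162 M.

0.162 M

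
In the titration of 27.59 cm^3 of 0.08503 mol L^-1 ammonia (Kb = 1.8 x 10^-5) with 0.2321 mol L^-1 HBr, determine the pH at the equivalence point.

5.23

n(NH3) = 0.08503 x 0.02759 = 0.002346 mol; V(HBr) at equivalence = 0.002346/0.2321 = 0.01011 L.
At equivalence the base is fully converted to NH4+; total volume = 0.03770 L, so [NH4+] = 0.002346/0.03770 = 0.06223 M.
Ka(NH4+) = Kw/Kb = 1.0e-14 / 1.8 x 10^-5 = 5.56e-10.
[H^+] = sqrt(Ka x [NH4+]) = sqrt(5.56e-10 x 0.06223) = 5.88e-6 M.
pH = -log(5.88e-6) = 5.23.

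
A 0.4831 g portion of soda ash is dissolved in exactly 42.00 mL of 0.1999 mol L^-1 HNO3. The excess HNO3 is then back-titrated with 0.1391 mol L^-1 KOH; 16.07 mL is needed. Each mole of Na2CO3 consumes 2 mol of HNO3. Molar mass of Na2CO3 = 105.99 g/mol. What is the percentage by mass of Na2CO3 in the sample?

67.6%

Total n(HNO3) added = 0.1999 x 0.04200 = 0.008396 mol.
n(KOH) used = 0.1391 x 0.01607 = 0.002235 mol, which equals the excess n(HNO3).
So n(HNO3) consumed by the sample = 0.008396 - 0.002235 = 0.006160 mol.
n(Na2CO3) = 0.006160 / 2 = 0.003080 mol.
mass Na2CO3 = 0.003080 x 105.99 = 0.3265 g, so %Na2CO3 = 0.3265/0.4831 x 100 = 67.6%.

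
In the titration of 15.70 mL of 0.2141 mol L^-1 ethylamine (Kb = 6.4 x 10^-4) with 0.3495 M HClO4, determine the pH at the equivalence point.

n(C2H5NH2) = 0.2141 x 0.01570 = 0.003361 mol; V(HClO4) at equivalence = 0.003361/0.3495 = 0.009618 L.
At equivalence the base is fully converted to C2H5NH3+; total volume = 0.02532 L, so [C2H5NH3+] = 0.003361/0.02532 = 0.1328 M.
Ka(C2H5NH3+) = Kw/Kb = 1.0e-14 / 6.4 x 10^-4 = 1.56e-11.
[H^+] = sqrt(Ka x [C2H5NH3+]) = sqrt(1.56e-11 x 0.1328) = 1.44e-6 M.
pH = -log(1.44e-6) = 5.84.

5.84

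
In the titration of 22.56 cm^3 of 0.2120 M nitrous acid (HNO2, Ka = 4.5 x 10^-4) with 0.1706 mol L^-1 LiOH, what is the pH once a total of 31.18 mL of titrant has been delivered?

12.00

n(acid) = 0.2120 x 0.02256 = 0.004783 mol; n(LiOH) added = 0.1706 x 0.03118 = 0.005319 mol.
Base is in excess by 0.005319 - 0.004783 = 0.0005366 mol in a total volume of 0.05374 L.
[OH^-] = 0.0005366/0.05374 = 0.009985 M, so pOH = 2.00 and pH = 14.00 - 2.00 = 12.00.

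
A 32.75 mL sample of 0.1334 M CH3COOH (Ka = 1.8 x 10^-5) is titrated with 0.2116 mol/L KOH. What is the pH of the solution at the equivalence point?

n(CH3COOH) = 0.1334 x 0.03275 = 0.004369 mol; V(KOH) at equivalence = 0.004369/0.2116 = 0.02065 L.
At equivalence all the acid is converted to CH3COO-; total volume = 0.03275 + 0.02065 = 0.05340 L, so [CH3COO-] = 0.004369/0.05340 = 0.08182 M.
Kb = Kw/Ka = 1.0e-14 / 1.8 x 10^-5 = 5.56e-10.
[OH^-] = sqrt(Kb x [CH3COO-]) = sqrt(5.56e-10 x 0.08182) = 6.74e-6 M.
pOH = 5.17, so pH = 14.00 - 5.17 = 8.83.

8.83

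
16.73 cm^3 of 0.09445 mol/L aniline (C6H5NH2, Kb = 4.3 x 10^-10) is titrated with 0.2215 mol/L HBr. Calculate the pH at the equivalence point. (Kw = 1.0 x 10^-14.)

2.91

n(C6H5NH2) = 0.09445 x 0.01673 = 0.001580 mol; V(HBr) at equivalence = 0.001580/0.2215 = 0.007134 L.
At equivalence the base is fully converted to C6H5NH3+; total volume = 0.02386 L, so [C6H5NH3+] = 0.001580/0.02386 = 0.06622 M.
Ka(C6H5NH3+) = Kw/Kb = 1.0e-14 / 4.3 x 10^-10 = 2.33e-5.
[H^+] = sqrt(Ka x [C6H5NH3+]) = sqrt(2.33e-5 x 0.06622) = 0.00124 M.
pH = -log(0.00124) = 2.91.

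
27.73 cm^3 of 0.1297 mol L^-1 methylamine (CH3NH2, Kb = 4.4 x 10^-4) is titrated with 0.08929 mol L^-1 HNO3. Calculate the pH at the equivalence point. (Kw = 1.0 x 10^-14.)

n(CH3NH2) = 0.1297 x 0.02773 = 0.003597 mol; V(HNO3) at equivalence = 0.003597/0.08929 = 0.04028 L.
At equivalence the base is fully converted to CH3NH3+; total volume = 0.06801 L, so [CH3NH3+] = 0.003597/0.06801 = 0.05288 M.
Ka(CH3NH3+) = Kw/Kb = 1.0e-14 / 4.4 x 10^-4 = 2.27e-11.
[H^+] = sqrt(Ka x [CH3NH3+]) = sqrt(2.27e-11 x 0.05288) = 1.10e-6 M.
pH = -log(1.10e-6) = 5.96.

5.96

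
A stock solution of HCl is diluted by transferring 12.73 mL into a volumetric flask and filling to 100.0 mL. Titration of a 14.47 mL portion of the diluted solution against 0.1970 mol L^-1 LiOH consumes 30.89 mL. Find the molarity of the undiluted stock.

n(LiOH) = 0.1970 x 0.03089 = 0.006085 mol.
n(HCl) in the aliquot = 0.006085 mol.
[diluted HCl] = 0.006085 / 0.01447 = 0.4205 M.
Dilution factor = 100.0/12.73 = 7.855, so [stock] = 0.4205 x 7.855 = 3.30 M.

3.30 M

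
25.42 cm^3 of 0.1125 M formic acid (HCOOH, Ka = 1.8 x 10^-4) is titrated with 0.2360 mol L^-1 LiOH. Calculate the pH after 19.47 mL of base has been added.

12.59

n(acid) = 0.1125 x 0.02542 = 0.002860 mol; n(LiOH) added = 0.2360 x 0.01947 = 0.004595 mol.
Base is in excess by 0.004595 - 0.002860 = 0.001735 mol in a total volume of 0.04489 L.
[OH^-] = 0.001735/0.04489 = 0.03865 M, so pOH = 1.41 and pH = 14.00 - 1.41 = 12.59.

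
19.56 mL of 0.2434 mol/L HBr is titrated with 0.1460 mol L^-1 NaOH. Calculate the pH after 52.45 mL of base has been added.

12.60

n(acid) = 0.2434 x 0.01956 = 0.004761 mol; n(NaOH) added = 0.1460 x 0.05245 = 0.007658 mol.
Base is in excess by 0.007658 - 0.004761 = 0.002897 mol in a total volume of 0.07201 L.
[OH^-] = 0.002897/0.07201 = 0.04023 M, so pOH = 1.40 and pH = 14.00 - 1.40 = 12.60.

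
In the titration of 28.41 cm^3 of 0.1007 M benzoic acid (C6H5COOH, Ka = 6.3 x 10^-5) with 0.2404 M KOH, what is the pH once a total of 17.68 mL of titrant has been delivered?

12.48

n(acid) = 0.1007 x 0.02841 = 0.002861 mol; n(KOH) added = 0.2404 x 0.01768 = 0.004250 mol.
Base is in excess by 0.004250 - 0.002861 = 0.001389 mol in a total volume of 0.04609 L.
[OH^-] = 0.001389/0.04609 = 0.03015 M, so pOH = 1.52 and pH = 14.00 - 1.52 = 12.48.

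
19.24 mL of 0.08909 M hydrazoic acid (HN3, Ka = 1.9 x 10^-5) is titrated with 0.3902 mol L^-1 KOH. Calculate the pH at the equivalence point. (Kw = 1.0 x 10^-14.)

n(HN3) = 0.08909 x 0.01924 = 0.001714 mol; V(KOH) at equivalence = 0.001714/0.3902 = 0.004393 L.
At equivalence all the acid is converted to N3-; total volume = 0.01924 + 0.004393 = 0.02363 L, so [N3-] = 0.001714/0.02363 = 0.07253 M.
Kb = Kw/Ka = 1.0e-14 / 1.9 x 10^-5 = 5.26e-10.
[OH^-] = sqrt(Kb x [N3-]) = sqrt(5.26e-10 x 0.07253) = 6.18e-6 M.
pOH = 5.21, so pH = 14.00 - 5.21 = 8.79.

8.79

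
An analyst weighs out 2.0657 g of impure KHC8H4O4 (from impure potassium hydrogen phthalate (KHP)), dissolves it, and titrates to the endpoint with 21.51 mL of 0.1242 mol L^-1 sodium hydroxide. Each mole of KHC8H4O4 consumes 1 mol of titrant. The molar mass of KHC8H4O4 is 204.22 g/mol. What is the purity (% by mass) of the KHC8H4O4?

n(NaOH) = 0.1242 x 0.02151 = 0.002672 mol.
n(KHC8H4O4) = 0.002672 / 1 = 0.002672 mol.
mass of KHC8H4O4 = 0.002672 x 204.22 = 0.5456 g.
% purity = 0.5456 / 2.0657 x 100 = 26.4%.

26.4%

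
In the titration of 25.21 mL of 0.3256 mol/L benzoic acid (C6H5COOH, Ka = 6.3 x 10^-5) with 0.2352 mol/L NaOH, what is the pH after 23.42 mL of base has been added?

4.51

Initial n(C6H5COOH) = 0.3256 x 0.02521 = 0.008208 mol.
n(NaOH) added = 0.2352 x 0.02342 = 0.005508 mol, converting that many moles of C6H5COOH to C6H5COO-.
Remaining n(C6H5COOH) = 0.002700 mol; n(C6H5COO-) = 0.005508 mol.
By Henderson-Hasselbalch, pH = pKa + log([A^-]/[HA]) = 4.20 + log(0.005508/0.002700) = 4.20 + (+0.31) = 4.51.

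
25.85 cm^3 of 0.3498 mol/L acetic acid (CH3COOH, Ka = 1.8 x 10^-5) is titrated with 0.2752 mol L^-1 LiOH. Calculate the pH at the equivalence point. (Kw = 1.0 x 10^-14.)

8.97

n(CH3COOH) = 0.3498 x 0.02585 = 0.009042 mol; V(LiOH) at equivalence = 0.009042/0.2752 = 0.03286 L.
At equivalence all the acid is converted to CH3COO-; total volume = 0.02585 + 0.03286 = 0.05871 L, so [CH3COO-] = 0.009042/0.05871 = 0.1540 M.
Kb = Kw/Ka = 1.0e-14 / 1.8 x 10^-5 = 5.56e-10.
[OH^-] = sqrt(Kb x [CH3COO-]) = sqrt(5.56e-10 x 0.1540) = 9.25e-6 M.
pOH = 5.03, so pH = 14.00 - 5.03 = 8.97.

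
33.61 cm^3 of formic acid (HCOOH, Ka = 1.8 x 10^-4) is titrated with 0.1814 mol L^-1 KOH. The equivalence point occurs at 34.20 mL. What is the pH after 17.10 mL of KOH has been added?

3.74

17.10 mL is exactly half the equivalence volume (34.20/2), i.e. the half-equivalence point.
There, n(HA) = n(A^-), so pH = pKa = -log(1.8 x 10^-4) = 3.74.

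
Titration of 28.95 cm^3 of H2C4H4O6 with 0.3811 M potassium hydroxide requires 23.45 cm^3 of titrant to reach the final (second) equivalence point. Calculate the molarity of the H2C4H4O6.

n(KOH) = 0.3811 x 0.02345 = 0.008937 mol.
At the final (second) equivalence point, 2 mol OH^- react per mol H2C4H4O6, so n(H2C4H4O6) = 0.008937 / 2 = 0.004468 mol.
[H2C4H4O6] = 0.004468 / 0.02895 L = 0.154 M.

0.154 M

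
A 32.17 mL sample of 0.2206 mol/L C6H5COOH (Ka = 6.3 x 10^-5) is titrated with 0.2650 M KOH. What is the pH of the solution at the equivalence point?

8.64

n(C6H5COOH) = 0.2206 x 0.03217 = 0.007097 mol; V(KOH) at equivalence = 0.007097/0.2650 = 0.02678 L.
At equivalence all the acid is converted to C6H5COO-; total volume = 0.03217 + 0.02678 = 0.05895 L, so [C6H5COO-] = 0.007097/0.05895 = 0.1204 M.
Kb = Kw/Ka = 1.0e-14 / 6.3 x 10^-5 = 1.59e-10.
[OH^-] = sqrt(Kb x [C6H5COO-]) = sqrt(1.59e-10 x 0.1204) = 4.37e-6 M.
pOH = 5.36, so pH = 14.00 - 5.36 = 8.64.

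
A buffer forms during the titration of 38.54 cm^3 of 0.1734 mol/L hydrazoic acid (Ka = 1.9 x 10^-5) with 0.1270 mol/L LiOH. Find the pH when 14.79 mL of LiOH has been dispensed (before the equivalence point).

4.31

Initial n(HN3) = 0.1734 x 0.03854 = 0.006683 mol.
n(LiOH) added = 0.1270 x 0.01479 = 0.001878 mol, converting that many moles of HN3 to N3-.
Remaining n(HN3) = 0.004805 mol; n(N3-) = 0.001878 mol.
By Henderson-Hasselbalch, pH = pKa + log([A^-]/[HA]) = 4.72 + log(0.001878/0.004805) = 4.72 + (-0.41) = 4.31.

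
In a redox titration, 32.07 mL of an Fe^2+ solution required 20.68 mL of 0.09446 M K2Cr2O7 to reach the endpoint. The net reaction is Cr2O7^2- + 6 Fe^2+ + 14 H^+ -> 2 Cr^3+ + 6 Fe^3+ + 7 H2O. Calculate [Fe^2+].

n(K2Cr2O7) = 0.09446 x 0.02068 = 0.001953 mol.
From the balanced equation, 1 mol K2Cr2O7 reacts with 6 mol Fe^2+, so n(Fe^2+) = 0.001953 x 6/1 = 0.01172 mol.
[Fe^2+] = 0.01172 / 0.03207 L = 0.365 M.

0.365 M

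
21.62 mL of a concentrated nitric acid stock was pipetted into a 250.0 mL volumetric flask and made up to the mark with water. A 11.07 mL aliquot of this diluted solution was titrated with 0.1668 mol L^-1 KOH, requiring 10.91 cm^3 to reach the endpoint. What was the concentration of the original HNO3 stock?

1.90 M

n(KOH) = 0.1668 x 0.01091 = 0.001820 mol.
n(HNO3) in the aliquot = 0.001820 mol.
[diluted HNO3] = 0.001820 / 0.01107 = 0.1644 M.
Dilution factor = 250.0/21.62 = 11.56, so [stock] = 0.1644 x 11.56 = 1.90 M.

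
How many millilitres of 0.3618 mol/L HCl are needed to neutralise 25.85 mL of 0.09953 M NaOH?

7.11 mL

n(NaOH) = 0.09953 mol/L x 0.02585 L = 0.002573 mol.
At equivalence n(HCl) = n(NaOH) = 0.002573 mol.
V(HCl) = 0.002573 / 0.3618 = 0.007111 L = 7.11 mL.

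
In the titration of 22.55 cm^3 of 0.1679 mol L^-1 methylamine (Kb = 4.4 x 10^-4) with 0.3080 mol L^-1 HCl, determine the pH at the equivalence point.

n(CH3NH2) = 0.1679 x 0.02255 = 0.003786 mol; V(HCl) at equivalence = 0.003786/0.3080 = 0.01229 L.
At equivalence the base is fully converted to CH3NH3+; total volume = 0.03484 L, so [CH3NH3+] = 0.003786/0.03484 = 0.1087 M.
Ka(CH3NH3+) = Kw/Kb = 1.0e-14 / 4.4 x 10^-4 = 2.27e-11.
[H^+] = sqrt(Ka x [CH3NH3+]) = sqrt(2.27e-11 x 0.1087) = 1.57e-6 M.
pH = -log(1.57e-6) = 5.80.

5.80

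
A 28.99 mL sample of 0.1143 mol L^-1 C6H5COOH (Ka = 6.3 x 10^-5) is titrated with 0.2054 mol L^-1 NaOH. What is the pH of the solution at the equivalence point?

n(C6H5COOH) = 0.1143 x 0.02899 = 0.003314 mol; V(NaOH) at equivalence = 0.003314/0.2054 = 0.01613 L.
At equivalence all the acid is converted to C6H5COO-; total volume = 0.02899 + 0.01613 = 0.04512 L, so [C6H5COO-] = 0.003314/0.04512 = 0.07344 M.
Kb = Kw/Ka = 1.0e-14 / 6.3 x 10^-5 = 1.59e-10.
[OH^-] = sqrt(Kb x [C6H5COO-]) = sqrt(1.59e-10 x 0.07344) = 3.41e-6 M.
pOH = 5.47, so pH = 14.00 - 5.47 = 8.53.

8.53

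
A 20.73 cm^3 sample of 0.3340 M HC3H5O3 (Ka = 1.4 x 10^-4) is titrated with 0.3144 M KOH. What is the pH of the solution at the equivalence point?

n(HC3H5O3) = 0.3340 x 0.02073 = 0.006924 mol; V(KOH) at equivalence = 0.006924/0.3144 = 0.02202 L.
At equivalence all the acid is converted to C3H5O3-; total volume = 0.02073 + 0.02202 = 0.04275 L, so [C3H5O3-] = 0.006924/0.04275 = 0.1620 M.
Kb = Kw/Ka = 1.0e-14 / 1.4 x 10^-4 = 7.14e-11.
[OH^-] = sqrt(Kb x [C3H5O3-]) = sqrt(7.14e-11 x 0.1620) = 3.40e-6 M.
pOH = 5.47, so pH = 14.00 - 5.47 = 8.53.

8.53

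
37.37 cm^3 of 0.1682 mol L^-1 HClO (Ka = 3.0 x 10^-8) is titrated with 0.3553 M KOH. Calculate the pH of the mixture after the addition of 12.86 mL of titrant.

7.95

Initial n(HClO) = 0.1682 x 0.03737 = 0.006286 mol.
n(KOH) added = 0.3553 x 0.01286 = 0.004569 mol, converting that many moles of HClO to ClO-.
Remaining n(HClO) = 0.001716 mol; n(ClO-) = 0.004569 mol.
By Henderson-Hasselbalch, pH = pKa + log([A^-]/[HA]) = 7.52 + log(0.004569/0.001716) = 7.52 + (+0.43) = 7.95.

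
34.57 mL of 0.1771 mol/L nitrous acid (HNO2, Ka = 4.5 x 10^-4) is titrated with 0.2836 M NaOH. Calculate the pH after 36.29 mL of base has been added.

n(acid) = 0.1771 x 0.03457 = 0.006122 mol; n(NaOH) added = 0.2836 x 0.03629 = 0.01029 mol.
Base is in excess by 0.01029 - 0.006122 = 0.004169 mol in a total volume of 0.07086 L.
[OH^-] = 0.004169/0.07086 = 0.05884 M, so pOH = 1.23 and pH = 14.00 - 1.23 = 12.77.

12.77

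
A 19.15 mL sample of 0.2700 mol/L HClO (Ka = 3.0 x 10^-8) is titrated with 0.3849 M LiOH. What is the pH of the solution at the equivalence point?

n(HClO) = 0.2700 x 0.01915 = 0.005170 mol; V(LiOH) at equivalence = 0.005170/0.3849 = 0.01343 L.
At equivalence all the acid is converted to ClO-; total volume = 0.01915 + 0.01343 = 0.03258 L, so [ClO-] = 0.005170/0.03258 = 0.1587 M.
Kb = Kw/Ka = 1.0e-14 / 3.0 x 10^-8 = 3.33e-7.
[OH^-] = sqrt(Kb x [ClO-]) = sqrt(3.33e-7 x 0.1587) = 0.000230 M.
pOH = 3.64, so pH = 14.00 - 3.64 = 10.36.

10.36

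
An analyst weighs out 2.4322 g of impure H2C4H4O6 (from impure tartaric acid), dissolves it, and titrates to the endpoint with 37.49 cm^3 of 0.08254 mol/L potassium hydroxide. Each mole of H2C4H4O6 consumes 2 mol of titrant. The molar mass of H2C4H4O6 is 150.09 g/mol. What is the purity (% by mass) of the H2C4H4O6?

9.55%

n(KOH) = 0.08254 x 0.03749 = 0.003094 mol.
n(H2C4H4O6) = 0.003094 / 2 = 0.001547 mol.
mass of H2C4H4O6 = 0.001547 x 150.09 = 0.2322 g.
% purity = 0.2322 / 2.4322 x 100 = 9.55%.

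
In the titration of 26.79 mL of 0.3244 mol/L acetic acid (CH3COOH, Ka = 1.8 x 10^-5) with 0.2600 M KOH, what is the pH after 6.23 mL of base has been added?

4.10

Initial n(CH3COOH) = 0.3244 x 0.02679 = 0.008691 mol.
n(KOH) added = 0.2600 x 0.006230 = 0.001620 mol, converting that many moles of CH3COOH to CH3COO-.
Remaining n(CH3COOH) = 0.007071 mol; n(CH3COO-) = 0.001620 mol.
By Henderson-Hasselbalch, pH = pKa + log([A^-]/[HA]) = 4.74 + log(0.001620/0.007071) = 4.74 + (-0.64) = 4.10.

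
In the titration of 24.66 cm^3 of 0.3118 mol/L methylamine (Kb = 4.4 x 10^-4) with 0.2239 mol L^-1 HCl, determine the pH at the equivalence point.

5.76

n(CH3NH2) = 0.3118 x 0.02466 = 0.007689 mol; V(HCl) at equivalence = 0.007689/0.2239 = 0.03434 L.
At equivalence the base is fully converted to CH3NH3+; total volume = 0.05900 L, so [CH3NH3+] = 0.007689/0.05900 = 0.1303 M.
Ka(CH3NH3+) = Kw/Kb = 1.0e-14 / 4.4 x 10^-4 = 2.27e-11.
[H^+] = sqrt(Ka x [CH3NH3+]) = sqrt(2.27e-11 x 0.1303) = 1.72e-6 M.
pH = -log(1.72e-6) = 5.76.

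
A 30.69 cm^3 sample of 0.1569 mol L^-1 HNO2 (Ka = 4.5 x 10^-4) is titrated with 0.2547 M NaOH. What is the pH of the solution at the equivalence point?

8.17

n(HNO2) = 0.1569 x 0.03069 = 0.004815 mol; V(NaOH) at equivalence = 0.004815/0.2547 = 0.01891 L.
At equivalence all the acid is converted to NO2-; total volume = 0.03069 + 0.01891 = 0.04960 L, so [NO2-] = 0.004815/0.04960 = 0.09709 M.
Kb = Kw/Ka = 1.0e-14 / 4.5 x 10^-4 = 2.22e-11.
[OH^-] = sqrt(Kb x [NO2-]) = sqrt(2.22e-11 x 0.09709) = 1.47e-6 M.
pOH = 5.83, so pH = 14.00 - 5.83 = 8.17.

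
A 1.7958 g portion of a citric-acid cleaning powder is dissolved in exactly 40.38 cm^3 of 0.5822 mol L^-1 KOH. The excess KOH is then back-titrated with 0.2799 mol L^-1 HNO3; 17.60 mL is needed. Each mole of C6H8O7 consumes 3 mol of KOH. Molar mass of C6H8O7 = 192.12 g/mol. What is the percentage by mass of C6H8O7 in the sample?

Total n(KOH) added = 0.5822 x 0.04038 = 0.02351 mol.
n(HNO3) used = 0.2799 x 0.01760 = 0.004926 mol, which equals the excess n(KOH).
So n(KOH) consumed by the sample = 0.02351 - 0.004926 = 0.01858 mol.
n(C6H8O7) = 0.01858 / 3 = 0.006194 mol.
mass C6H8O7 = 0.006194 x 192.12 = 1.190 g, so %C6H8O7 = 1.190/1.7958 x 100 = 66.3%.

66.3%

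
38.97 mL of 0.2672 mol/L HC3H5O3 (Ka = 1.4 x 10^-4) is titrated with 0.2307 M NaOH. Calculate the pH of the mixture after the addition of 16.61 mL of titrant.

Initial n(HC3H5O3) = 0.2672 x 0.03897 = 0.01041 mol.
n(NaOH) added = 0.2307 x 0.01661 = 0.003832 mol, converting that many moles of HC3H5O3 to C3H5O3-.
Remaining n(HC3H5O3) = 0.006581 mol; n(C3H5O3-) = 0.003832 mol.
By Henderson-Hasselbalch, pH = pKa + log([A^-]/[HA]) = 3.85 + log(0.003832/0.006581) = 3.85 + (-0.23) = 3.62.

3.62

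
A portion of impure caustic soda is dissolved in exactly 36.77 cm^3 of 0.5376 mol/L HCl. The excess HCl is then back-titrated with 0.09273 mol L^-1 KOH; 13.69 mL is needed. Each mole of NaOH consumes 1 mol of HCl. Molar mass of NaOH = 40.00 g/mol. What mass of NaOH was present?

Total n(HCl) added = 0.5376 x 0.03677 = 0.01977 mol.
n(KOH) used = 0.09273 x 0.01369 = 0.001269 mol, which equals the excess n(HCl).
So n(HCl) consumed by the sample = 0.01977 - 0.001269 = 0.01850 mol.
n(NaOH) = 0.01850 / 1 = 0.01850 mol.
mass = 0.01850 mol x 40.00 g/mol = 0.740 g.

0.740 g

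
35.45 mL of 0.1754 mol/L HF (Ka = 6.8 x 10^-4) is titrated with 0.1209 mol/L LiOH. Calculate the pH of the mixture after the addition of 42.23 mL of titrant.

Initial n(HF) = 0.1754 x 0.03545 = 0.006218 mol.
n(LiOH) added = 0.1209 x 0.04223 = 0.005106 mol, converting that many moles of HF to F-.
Remaining n(HF) = 0.001112 mol; n(F-) = 0.005106 mol.
By Henderson-Hasselbalch, pH = pKa + log([A^-]/[HA]) = 3.17 + log(0.005106/0.001112) = 3.17 + (+0.66) = 3.83.

3.83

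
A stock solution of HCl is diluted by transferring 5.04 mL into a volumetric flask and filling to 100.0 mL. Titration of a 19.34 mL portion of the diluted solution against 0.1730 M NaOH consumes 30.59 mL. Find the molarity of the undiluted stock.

n(NaOH) = 0.1730 x 0.03059 = 0.005292 mol.
n(HCl) in the aliquot = 0.005292 mol.
[diluted HCl] = 0.005292 / 0.01934 = 0.2736 M.
Dilution factor = 100.0/5.040 = 19.84, so [stock] = 0.2736 x 19.84 = 5.43 M.

5.43 M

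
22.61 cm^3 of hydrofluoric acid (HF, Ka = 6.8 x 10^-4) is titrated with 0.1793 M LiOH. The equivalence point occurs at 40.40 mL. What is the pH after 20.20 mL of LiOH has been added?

20.20 mL is exactly half the equivalence volume (40.40/2), i.e. the half-equivalence point.
There, n(HA) = n(A^-), so pH = pKa = -log(6.8 x 10^-4) = 3.17.

3.17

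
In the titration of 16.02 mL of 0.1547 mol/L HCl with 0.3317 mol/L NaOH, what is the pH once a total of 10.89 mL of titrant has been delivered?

12.62

n(acid) = 0.1547 x 0.01602 = 0.002478 mol; n(NaOH) added = 0.3317 x 0.01089 = 0.003612 mol.
Base is in excess by 0.003612 - 0.002478 = 0.001134 mol in a total volume of 0.02691 L.
[OH^-] = 0.001134/0.02691 = 0.04214 M, so pOH = 1.38 and pH = 14.00 - 1.38 = 12.62.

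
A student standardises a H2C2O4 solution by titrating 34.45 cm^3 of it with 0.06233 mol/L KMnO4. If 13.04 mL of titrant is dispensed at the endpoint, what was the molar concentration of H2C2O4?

n(KMnO4) = 0.06233 x 0.01304 = 0.0008128 mol.
From the balanced equation, 2 mol KMnO4 reacts with 5 mol H2C2O4, so n(H2C2O4) = 0.0008128 x 5/2 = 0.002032 mol.
[H2C2O4] = 0.002032 / 0.03445 L = 0.0590 M.

0.0590 M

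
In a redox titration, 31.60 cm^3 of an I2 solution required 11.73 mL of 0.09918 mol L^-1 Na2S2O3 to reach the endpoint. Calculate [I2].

n(Na2S2O3) = 0.09918 x 0.01173 = 0.001163 mol.
From the balanced equation, 2 mol Na2S2O3 reacts with 1 mol I2, so n(I2) = 0.001163 x 1/2 = 0.0005817 mol.
[I2] = 0.0005817 / 0.03160 L = 0.0184 M.

0.0184 M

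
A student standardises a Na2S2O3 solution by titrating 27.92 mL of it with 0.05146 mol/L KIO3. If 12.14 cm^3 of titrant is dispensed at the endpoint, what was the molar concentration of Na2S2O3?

n(KIO3) = 0.05146 x 0.01214 = 0.0006247 mol.
From the balanced equation, 1 mol KIO3 reacts with 6 mol Na2S2O3, so n(Na2S2O3) = 0.0006247 x 6/1 = 0.003748 mol.
[Na2S2O3] = 0.003748 / 0.02792 L = 0.134 M.

0.134 M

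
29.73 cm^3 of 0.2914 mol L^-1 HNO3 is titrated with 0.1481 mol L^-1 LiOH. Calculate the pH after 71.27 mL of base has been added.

n(acid) = 0.2914 x 0.02973 = 0.008663 mol; n(LiOH) added = 0.1481 x 0.07127 = 0.01056 mol.
Base is in excess by 0.01056 - 0.008663 = 0.001892 mol in a total volume of 0.1010 L.
[OH^-] = 0.001892/0.1010 = 0.01873 M, so pOH = 1.73 and pH = 14.00 - 1.73 = 12.27.

12.27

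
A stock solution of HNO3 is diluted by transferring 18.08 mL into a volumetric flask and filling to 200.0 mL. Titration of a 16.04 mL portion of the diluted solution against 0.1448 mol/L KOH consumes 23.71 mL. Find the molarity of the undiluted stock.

n(KOH) = 0.1448 x 0.02371 = 0.003433 mol.
n(HNO3) in the aliquot = 0.003433 mol.
[diluted HNO3] = 0.003433 / 0.01604 = 0.2140 M.
Dilution factor = 200.0/18.08 = 11.06, so [stock] = 0.2140 x 11.06 = 2.37 M.

2.37 M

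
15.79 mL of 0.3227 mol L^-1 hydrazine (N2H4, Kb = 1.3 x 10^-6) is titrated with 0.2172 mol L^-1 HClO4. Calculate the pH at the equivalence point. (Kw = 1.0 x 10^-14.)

n(N2H4) = 0.3227 x 0.01579 = 0.005095 mol; V(HClO4) at equivalence = 0.005095/0.2172 = 0.02346 L.
At equivalence the base is fully converted to N2H5+; total volume = 0.03925 L, so [N2H5+] = 0.005095/0.03925 = 0.1298 M.
Ka(N2H5+) = Kw/Kb = 1.0e-14 / 1.3 x 10^-6 = 7.69e-9.
[H^+] = sqrt(Ka x [N2H5+]) = sqrt(7.69e-9 x 0.1298) = 3.16e-5 M.
pH = -log(3.16e-5) = 4.50.

4.50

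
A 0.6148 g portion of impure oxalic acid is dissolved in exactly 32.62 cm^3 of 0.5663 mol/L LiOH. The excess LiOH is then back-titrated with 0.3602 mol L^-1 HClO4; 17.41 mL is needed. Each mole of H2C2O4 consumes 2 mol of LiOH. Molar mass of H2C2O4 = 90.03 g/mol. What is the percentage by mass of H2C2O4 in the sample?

Total n(LiOH) added = 0.5663 x 0.03262 = 0.01847 mol.
n(HClO4) used = 0.3602 x 0.01741 = 0.006271 mol, which equals the excess n(LiOH).
So n(LiOH) consumed by the sample = 0.01847 - 0.006271 = 0.01220 mol.
n(H2C2O4) = 0.01220 / 2 = 0.006101 mol.
mass H2C2O4 = 0.006101 x 90.03 = 0.5493 g, so %H2C2O4 = 0.5493/0.6148 x 100 = 89.3%.

89.3%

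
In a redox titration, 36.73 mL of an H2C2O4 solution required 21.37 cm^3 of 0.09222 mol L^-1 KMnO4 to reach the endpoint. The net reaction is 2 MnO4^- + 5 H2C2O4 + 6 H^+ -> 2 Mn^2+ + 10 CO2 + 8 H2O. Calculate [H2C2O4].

0.134 M

n(KMnO4) = 0.09222 x 0.02137 = 0.001971 mol.
From the balanced equation, 2 mol KMnO4 reacts with 5 mol H2C2O4, so n(H2C2O4) = 0.001971 x 5/2 = 0.004927 mol.
[H2C2O4] = 0.004927 / 0.03673 L = 0.134 M.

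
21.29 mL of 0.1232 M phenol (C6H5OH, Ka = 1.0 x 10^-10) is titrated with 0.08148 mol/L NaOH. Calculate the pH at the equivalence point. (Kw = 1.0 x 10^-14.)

n(C6H5OH) = 0.1232 x 0.02129 = 0.002623 mol; V(NaOH) at equivalence = 0.002623/0.08148 = 0.03219 L.
At equivalence all the acid is converted to C6H5O-; total volume = 0.02129 + 0.03219 = 0.05348 L, so [C6H5O-] = 0.002623/0.05348 = 0.04904 M.
Kb = Kw/Ka = 1.0e-14 / 1.0 x 10^-10 = 0.000100.
[OH^-] = sqrt(Kb x [C6H5O-]) = sqrt(0.000100 x 0.04904) = 0.00221 M.
pOH = 2.65, so pH = 14.00 - 2.65 = 11.35.

11.35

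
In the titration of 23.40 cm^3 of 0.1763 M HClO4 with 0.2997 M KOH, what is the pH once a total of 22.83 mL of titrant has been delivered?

12.77

n(acid) = 0.1763 x 0.02340 = 0.004125 mol; n(KOH) added = 0.2997 x 0.02283 = 0.006842 mol.
Base is in excess by 0.006842 - 0.004125 = 0.002717 mol in a total volume of 0.04623 L.
[OH^-] = 0.002717/0.04623 = 0.05877 M, so pOH = 1.23 and pH = 14.00 - 1.23 = 12.77.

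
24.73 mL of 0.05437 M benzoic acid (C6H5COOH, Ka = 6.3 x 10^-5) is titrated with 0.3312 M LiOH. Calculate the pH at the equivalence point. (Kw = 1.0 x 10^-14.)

n(C6H5COOH) = 0.05437 x 0.02473 = 0.001345 mol; V(LiOH) at equivalence = 0.001345/0.3312 = 0.004060 L.
At equivalence all the acid is converted to C6H5COO-; total volume = 0.02473 + 0.004060 = 0.02879 L, so [C6H5COO-] = 0.001345/0.02879 = 0.04670 M.
Kb = Kw/Ka = 1.0e-14 / 6.3 x 10^-5 = 1.59e-10.
[OH^-] = sqrt(Kb x [C6H5COO-]) = sqrt(1.59e-10 x 0.04670) = 2.72e-6 M.
pOH = 5.56, so pH = 14.00 - 5.56 = 8.44.

8.44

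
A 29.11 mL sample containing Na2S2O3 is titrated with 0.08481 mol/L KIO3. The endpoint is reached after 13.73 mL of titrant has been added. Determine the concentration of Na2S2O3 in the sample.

0.240 M

n(KIO3) = 0.08481 x 0.01373 = 0.001164 mol.
From the balanced equation, 1 mol KIO3 reacts with 6 mol Na2S2O3, so n(Na2S2O3) = 0.001164 x 6/1 = 0.006987 mol.
[Na2S2O3] = 0.006987 / 0.02911 L = 0.240 M.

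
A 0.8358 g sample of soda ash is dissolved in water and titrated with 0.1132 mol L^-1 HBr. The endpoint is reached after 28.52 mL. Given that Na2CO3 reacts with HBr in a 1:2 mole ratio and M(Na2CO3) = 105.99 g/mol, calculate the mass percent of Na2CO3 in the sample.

n(HBr) = 0.1132 x 0.02852 = 0.003228 mol.
n(Na2CO3) = 0.003228 / 2 = 0.001614 mol.
mass of Na2CO3 = 0.001614 x 105.99 = 0.1711 g.
% purity = 0.1711 / 0.8358 x 100 = 20.5%.

20.5%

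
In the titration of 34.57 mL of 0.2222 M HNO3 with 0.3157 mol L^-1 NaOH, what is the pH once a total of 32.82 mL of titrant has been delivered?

12.60

n(acid) = 0.2222 x 0.03457 = 0.007681 mol; n(NaOH) added = 0.3157 x 0.03282 = 0.01036 mol.
Base is in excess by 0.01036 - 0.007681 = 0.002680 mol in a total volume of 0.06739 L.
[OH^-] = 0.002680/0.06739 = 0.03977 M, so pOH = 1.40 and pH = 14.00 - 1.40 = 12.60.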